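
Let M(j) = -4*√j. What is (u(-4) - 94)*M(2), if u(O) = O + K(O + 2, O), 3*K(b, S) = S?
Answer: 1192*√2/3 ≈ 561.91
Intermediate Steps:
K(b, S) = S/3
u(O) = 4*O/3 (u(O) = O + O/3 = 4*O/3)
(u(-4) - 94)*M(2) = ((4/3)*(-4) - 94)*(-4*√2) = (-16/3 - 94)*(-4*√2) = -(-1192)*√2/3 = 1192*√2/3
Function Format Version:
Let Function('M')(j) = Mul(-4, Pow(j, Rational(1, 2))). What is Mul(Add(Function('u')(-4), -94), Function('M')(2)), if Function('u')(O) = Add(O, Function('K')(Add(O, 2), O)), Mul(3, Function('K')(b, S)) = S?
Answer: Mul(Rational(1192, 3), Pow(2, Rational(1, 2))) ≈ 561.91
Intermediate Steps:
Function('K')(b, S) = Mul(Rational(1, 3), S)
Function('u')(O) = Mul(Rational(4, 3), O) (Function('u')(O) = Add(O, Mul(Rational(1, 3), O)) = Mul(Rational(4, 3), O))
Mul(Add(Function('u')(-4), -94), Function('M')(2)) = Mul(Add(Mul(Rational(4, 3), -4), -94), Mul(-4, Pow(2, Rational(1, 2)))) = Mul(Add(Rational(-16, 3), -94), Mul(-4, Pow(2, Rational(1, 2)))) = Mul(Rational(-298, 3), Mul(-4, Pow(2, Rational(1, 2)))) = Mul(Rational(1192, 3), Pow(2, Rational(1, 2)))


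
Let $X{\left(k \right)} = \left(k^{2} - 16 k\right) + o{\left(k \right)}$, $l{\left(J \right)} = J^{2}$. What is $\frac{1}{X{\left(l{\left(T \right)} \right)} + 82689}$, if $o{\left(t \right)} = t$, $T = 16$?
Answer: $\frac{1}{144385} \approx 6.9259 \cdot 10^{-6}$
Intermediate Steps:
$X{\left(k \right)} = k^{2} - 15 k$ ($X{\left(k \right)} = \left(k^{2} - 16 k\right) + k = k^{2} - 15 k$)
$\frac{1}{X{\left(l{\left(T \right)} \right)} + 82689} = \frac{1}{16^{2} \left(-15 + 16^{2}\right) + 82689} = \frac{1}{256 \left(-15 + 256\right) + 82689} = \frac{1}{256 \cdot 241 + 82689} = \frac{1}{61696 + 82689} = \frac{1}{144385}$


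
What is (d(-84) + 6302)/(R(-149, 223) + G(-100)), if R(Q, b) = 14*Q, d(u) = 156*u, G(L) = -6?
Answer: 3401/1046 ≈ 3.2514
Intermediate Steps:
(d(-84) + 6302)/(R(-149, 223) + G(-100)) = (156*(-84) + 6302)/(14*(-149) - 6) = (-13104 + 6302)/(-2086 - 6) = -6802/(-2092) = -6802*(-1/2092) = 3401/1046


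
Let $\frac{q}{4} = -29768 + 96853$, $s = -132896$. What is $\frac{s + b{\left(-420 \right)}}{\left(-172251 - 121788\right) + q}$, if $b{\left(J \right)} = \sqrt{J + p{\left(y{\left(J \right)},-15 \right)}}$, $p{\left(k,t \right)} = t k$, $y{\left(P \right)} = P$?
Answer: $\frac{132896}{25699} - \frac{14 \sqrt{30}}{25699} \approx 5.1683$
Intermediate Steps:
$p{\left(k,t \right)} = k t$
$b{\left(J \right)} = \sqrt{14} \sqrt{- J}$ ($b{\left(J \right)} = \sqrt{J + J \left(-15\right)} = \sqrt{J - 15 J} = \sqrt{- 14 J} = \sqrt{14} \sqrt{- J}$)
$q = 268340$ ($q = 4 \left(-29768 + 96853\right) = 4 \cdot 67085 = 268340$)
$\frac{s + b{\left(-420 \right)}}{\left(-172251 - 121788\right) + q} = \frac{-132896 + \sqrt{14} \sqrt{\left(-1\right) \left(-420\right)}}{\left(-172251 - 121788\right) + 268340} = \frac{-132896 + \sqrt{14} \sqrt{420}}{-294039 + 268340} = \frac{-132896 + \sqrt{14} \cdot 2 \sqrt{105}}{-25699} = \left(-132896 + 14 \sqrt{30}\right) \left(- \frac{1}{25699}\right) = \frac{132896}{25699} - \frac{14 \sqrt{30}}{25699}$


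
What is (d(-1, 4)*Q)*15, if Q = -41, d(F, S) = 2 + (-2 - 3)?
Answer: 1845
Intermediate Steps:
d(F, S) = -3 (d(F, S) = 2 - 5 = -3)
(d(-1, 4)*Q)*15 = -3*(-41)*15 = 123*15 = 1845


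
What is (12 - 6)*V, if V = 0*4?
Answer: 0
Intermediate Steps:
V = 0
(12 - 6)*V = (12 - 6)*0 = 6*0 = 0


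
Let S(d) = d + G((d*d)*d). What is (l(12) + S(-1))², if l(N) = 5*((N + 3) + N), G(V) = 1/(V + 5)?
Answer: 288369/16 ≈ 18023.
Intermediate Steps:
G(V) = 1/(5 + V)
S(d) = d + 1/(5 + d³) (S(d) = d + 1/(5 + (d*d)*d) = d + 1/(5 + d²*d) = d + 1/(5 + d³))
l(N) = 15 + 10*N (l(N) = 5*((3 + N) + N) = 5*(3 + 2*N) = 15 + 10*N)
(l(12) + S(-1))² = ((15 + 10*12) + (-1 + 1/(5 + (-1)³)))² = ((15 + 120) + (-1 + 1/(5 - 1)))² = (135 + (-1 + 1/4))² = (135 + (-1 + ¼))² = (135 - ¾)² = (537/4)² = 288369/16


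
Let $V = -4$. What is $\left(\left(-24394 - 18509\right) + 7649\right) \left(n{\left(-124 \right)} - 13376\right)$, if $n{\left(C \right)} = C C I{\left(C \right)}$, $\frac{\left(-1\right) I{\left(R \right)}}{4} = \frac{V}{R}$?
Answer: $541501440$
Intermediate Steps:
$I{\left(R \right)} = \frac{16}{R}$ ($I{\left(R \right)} = - 4 \left(- \frac{4}{R}\right) = \frac{16}{R}$)
$n{\left(C \right)} = 16 C$ ($n{\left(C \right)} = C C \frac{16}{C} = C^{2} \frac{16}{C} = 16 C$)
$\left(\left(-24394 - 18509\right) + 7649\right) \left(n{\left(-124 \right)} - 13376\right) = \left(\left(-24394 - 18509\right) + 7649\right) \left(16 \left(-124\right) - 13376\right) = \left(\left(-24394 - 18509\right) + 7649\right) \left(-1984 + \left(-15310 + 1934\right)\right) = \left(-42903 + 7649\right) \left(-1984 - 13376\right) = \left(-35254\right) \left(-15360\right) = 541501440$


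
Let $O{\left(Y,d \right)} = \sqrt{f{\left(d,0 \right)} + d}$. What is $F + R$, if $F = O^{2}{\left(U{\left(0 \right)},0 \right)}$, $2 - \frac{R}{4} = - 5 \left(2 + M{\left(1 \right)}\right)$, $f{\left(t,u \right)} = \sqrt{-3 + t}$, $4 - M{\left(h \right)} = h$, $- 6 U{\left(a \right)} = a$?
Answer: $108 + i \sqrt{3} \approx 108.0 + 1.732 i$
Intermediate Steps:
$U{\left(a \right)} = - \frac{a}{6}$
$M{\left(h \right)} = 4 - h$
$O{\left(Y,d \right)} = \sqrt{d + \sqrt{-3 + d}}$ ($O{\left(Y,d \right)} = \sqrt{\sqrt{-3 + d} + d} = \sqrt{d + \sqrt{-3 + d}}$)
$R = 108$ ($R = 8 - 4 \left(- 5 \left(2 + \left(4 - 1\right)\right)\right) = 8 - 4 \left(- 5 \left(2 + 3\right)\right) = 8 - 4 \left(\left(-5\right) 5\right) = 8 - -100 = 8 + 100 = 108$)
$F = i \sqrt{3}$ ($F = \left(\sqrt{0 + \sqrt{-3 + 0}}\right)^{2} = \left(\sqrt{0 + \sqrt{-3}}\right)^{2} = \left(\sqrt{0 + i \sqrt{3}}\right)^{2} = \left(\sqrt{i \sqrt{3}}\right)^{2} = \left(\sqrt[4]{3} \sqrt{i}\right)^{2} = i \sqrt{3} \approx 1.732 i$)
$F + R = i \sqrt{3} + 108 = 108 + i \sqrt{3}$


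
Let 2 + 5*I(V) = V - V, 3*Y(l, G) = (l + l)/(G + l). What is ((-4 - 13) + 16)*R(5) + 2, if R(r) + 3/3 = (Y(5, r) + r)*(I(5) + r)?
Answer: -323/15 ≈ -21.533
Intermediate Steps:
Y(l, G) = 2*l/(3*(G + l)) (Y(l, G) = ((l + l)/(G + l))/3 = ((2*l)/(G + l))/3 = (2*l/(G + l))/3 = 2*l/(3*(G + l)))
I(V) = -⅖ (I(V) = -⅖ + (V - V)/5 = -⅖ + (⅕)*0 = -⅖ + 0 = -⅖)
R(r) = -1 + (-⅖ + r)*(r + 10/(3*(5 + r))) (R(r) = -1 + ((⅔)*5/(r + 5) + r)*(-⅖ + r) = -1 + ((⅔)*5/(5 + r) + r)*(-⅖ + r) = -1 + (10/(3*(5 + r)) + r)*(-⅖ + r) = -1 + (r + 10/(3*(5 + r)))*(-⅖ + r) = -1 + (-⅖ + r)*(r + 10/(3*(5 + r))))
((-4 - 13) + 16)*R(5) + 2 = ((-4 - 13) + 16)*((-95 + 5*5 + 15*5³ + 69*5²)/(15*(5 + 5))) + 2 = (-17 + 16)*((1/15)*(-95 + 25 + 15*125 + 69*25)/10) + 2 = -(-95 + 25 + 1875 + 1725)/(15*10) + 2 = -3530/(15*10) + 2 = -1*353/15 + 2 = -353/15 + 2 = -323/15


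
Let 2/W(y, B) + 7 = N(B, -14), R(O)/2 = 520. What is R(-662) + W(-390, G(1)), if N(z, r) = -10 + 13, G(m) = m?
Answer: 2079/2 ≈ 1039.5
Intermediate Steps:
R(O) = 1040 (R(O) = 2*520 = 1040)
N(z, r) = 3
W(y, B) = -½ (W(y, B) = 2/(-7 + 3) = 2/(-4) = 2*(-¼) = -½)
R(-662) + W(-390, G(1)) = 1040 - ½ = 2079/2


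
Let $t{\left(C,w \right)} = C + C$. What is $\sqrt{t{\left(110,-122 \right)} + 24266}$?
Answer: $\sqrt{24486} \approx 156.48$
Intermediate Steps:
$t{\left(C,w \right)} = 2 C$
$\sqrt{t{\left(110,-122 \right)} + 24266} = \sqrt{2 \cdot 110 + 24266} = \sqrt{220 + 24266} = \sqrt{24486}$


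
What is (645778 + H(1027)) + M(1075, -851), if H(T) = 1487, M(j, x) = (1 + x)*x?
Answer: 1370615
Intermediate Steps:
M(j, x) = x*(1 + x)
(645778 + H(1027)) + M(1075, -851) = (645778 + 1487) - 851*(1 - 851) = 647265 - 851*(-850) = 647265 + 723350 = 1370615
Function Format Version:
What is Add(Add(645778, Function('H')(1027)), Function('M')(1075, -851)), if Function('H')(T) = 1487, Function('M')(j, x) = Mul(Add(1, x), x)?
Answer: 1370615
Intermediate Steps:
Function('M')(j, x) = Mul(x, Add(1, x))
Add(Add(645778, Function('H')(1027)), Function('M')(1075, -851)) = Add(Add(645778, 1487), Mul(-851, Add(1, -851))) = Add(647265, Mul(-851, -850)) = Add(647265, 723350) = 1370615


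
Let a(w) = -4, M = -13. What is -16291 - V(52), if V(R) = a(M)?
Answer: -16287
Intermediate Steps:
V(R) = -4
-16291 - V(52) = -16291 - 1*(-4) = -16291 + 4 = -16287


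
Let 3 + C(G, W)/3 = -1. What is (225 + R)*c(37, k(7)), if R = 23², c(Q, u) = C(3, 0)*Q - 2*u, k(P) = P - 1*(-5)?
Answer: -352872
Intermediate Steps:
k(P) = 5 + P (k(P) = P + 5 = 5 + P)
C(G, W) = -12 (C(G, W) = -9 + 3*(-1) = -9 - 3 = -12)
c(Q, u) = -12*Q - 2*u
R = 529
(225 + R)*c(37, k(7)) = (225 + 529)*(-12*37 - 2*(5 + 7)) = 754*(-444 - 2*12) = 754*(-444 - 24) = 754*(-468) = -352872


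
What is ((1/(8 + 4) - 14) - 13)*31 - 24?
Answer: -10301/12 ≈ -858.42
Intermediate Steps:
((1/(8 + 4) - 14) - 13)*31 - 24 = ((1/12 - 14) - 13)*31 - 24 = (-167/12 - 13)*31 - 24 = -323/12*31 - 24 = -10013/12 - 24 = -10301/12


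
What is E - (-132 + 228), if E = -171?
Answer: -267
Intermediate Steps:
E - (-132 + 228) = -171 - (-132 + 228) = -171 - 1*96 = -171 - 96 = -267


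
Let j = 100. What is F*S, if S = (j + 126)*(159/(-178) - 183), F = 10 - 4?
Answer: -22192974/89 ≈ -2.4936e+5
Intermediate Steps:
F = 6
S = -3698829/89 (S = (100 + 126)*(159/(-178) - 183) = 226*(159*(-1/178) - 183) = 226*(-159/178 - 183) = 226*(-32733/178) = -3698829/89 ≈ -41560.)
F*S = 6*(-3698829/89) = -22192974/89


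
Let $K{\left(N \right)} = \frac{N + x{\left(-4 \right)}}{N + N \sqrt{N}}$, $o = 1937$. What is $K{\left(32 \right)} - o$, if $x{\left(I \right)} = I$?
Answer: $- \frac{480383}{248} + \frac{7 \sqrt{2}}{62} \approx -1936.9$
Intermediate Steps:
$K{\left(N \right)} = \frac{-4 + N}{N + N^{\frac{3}{2}}}$ ($K{\left(N \right)} = \frac{N - 4}{N + N \sqrt{N}} = \frac{-4 + N}{N + N^{\frac{3}{2}}}$)
$K{\left(32 \right)} - o = \frac{-4 + 32}{32 + 32^{\frac{3}{2}}} - 1937 = \frac{1}{32 + 128 \sqrt{2}} \cdot 28 - 1937 = \frac{28}{32 + 128 \sqrt{2}} - 1937 = -1937 + \frac{28}{32 + 128 \sqrt{2}}$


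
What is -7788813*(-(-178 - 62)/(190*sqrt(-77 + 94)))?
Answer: -186931512*sqrt(17)/323 ≈ -2.3862e+6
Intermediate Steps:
-7788813*(-(-178 - 62)/(190*sqrt(-77 + 94))) = -7788813*24*sqrt(17)/323 = -186931512*sqrt(17)/323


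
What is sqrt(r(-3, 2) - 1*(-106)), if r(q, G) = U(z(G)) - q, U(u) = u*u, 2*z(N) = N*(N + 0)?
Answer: sqrt(113) ≈ 10.630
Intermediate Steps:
z(N) = N**2/2 (z(N) = (N*(N + 0))/2 = (N*N)/2 = N**2/2)
U(u) = u**2
r(q, G) = -q + G**4/4 (r(q, G) = (G**2/2)**2 - q = G**4/4 - q = -q + G**4/4)
sqrt(r(-3, 2) - 1*(-106)) = sqrt((-1*(-3) + (1/4)*2**4) - 1*(-106)) = sqrt((3 + (1/4)*16) + 106) = sqrt((3 + 4) + 106) = sqrt(7 + 106) = sqrt(113)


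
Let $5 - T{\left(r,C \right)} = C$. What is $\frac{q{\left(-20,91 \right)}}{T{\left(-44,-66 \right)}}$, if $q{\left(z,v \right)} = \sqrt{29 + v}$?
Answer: $\frac{2 \sqrt{30}}{71} \approx 0.15429$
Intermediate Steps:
$T{\left(r,C \right)} = 5 - C$
$\frac{q{\left(-20,91 \right)}}{T{\left(-44,-66 \right)}} = \frac{\sqrt{29 + 91}}{5 - -66} = \frac{\sqrt{120}}{5 + 66} = \frac{2 \sqrt{30}}{71}$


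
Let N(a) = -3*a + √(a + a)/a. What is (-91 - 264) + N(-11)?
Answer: -322 - I*√22/11 ≈ -322.0 - 0.4264*I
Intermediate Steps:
N(a) = -3*a + √2/√a (N(a) = -3*a + √(2*a)/a = -3*a + (√2*√a)/a = -3*a + √2/√a)
(-91 - 264) + N(-11) = (-91 - 264) + (-3*(-11) + √2/√(-11)) = -355 + (33 + √2*(-I*√11/11)) = -355 + (33 - I*√22/11) = -322 - I*√22/11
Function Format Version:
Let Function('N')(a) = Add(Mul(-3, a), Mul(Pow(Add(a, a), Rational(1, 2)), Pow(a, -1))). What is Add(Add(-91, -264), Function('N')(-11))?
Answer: Add(-322, Mul(Rational(-1, 11), I, Pow(22, Rational(1, 2)))) ≈ Add(-322.00, Mul(-0.42640, I))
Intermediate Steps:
Function('N')(a) = Add(Mul(-3, a), Mul(Pow(2, Rational(1, 2)), Pow(a, Rational(-1, 2)))) (Function('N')(a) = Add(Mul(-3, a), Mul(Pow(Mul(2, a), Rational(1, 2)), Pow(a, -1))) = Add(Mul(-3, a), Mul(Mul(Pow(2, Rational(1, 2)), Pow(a, Rational(1, 2))), Pow(a, -1))) = Add(Mul(-3, a), Mul(Pow(2, Rational(1, 2)), Pow(a, Rational(-1, 2)))))
Add(Add(-91, -264), Function('N')(-11)) = Add(Add(-91, -264), Add(Mul(-3, -11), Mul(Pow(2, Rational(1, 2)), Pow(-11, Rational(-1, 2))))) = Add(-355, Add(33, Mul(Pow(2, Rational(1, 2)), Mul(Rational(-1, 11), I, Pow(11, Rational(1, 2)))))) = Add(-355, Add(33, Mul(Rational(-1, 11), I, Pow(22, Rational(1, 2))))) = Add(-322, Mul(Rational(-1, 11), I, Pow(22, Rational(1, 2))))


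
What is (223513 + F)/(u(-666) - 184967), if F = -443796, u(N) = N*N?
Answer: -220283/258589 ≈ -0.85187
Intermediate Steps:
u(N) = N²
(223513 + F)/(u(-666) - 184967) = (223513 - 443796)/((-666)² - 184967) = -220283/(443556 - 184967) = -220283/258589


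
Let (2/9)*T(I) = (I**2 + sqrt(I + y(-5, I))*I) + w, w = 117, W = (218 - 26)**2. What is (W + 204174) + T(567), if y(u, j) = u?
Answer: 1688265 + 5103*sqrt(562)/2 ≈ 1.7488e+6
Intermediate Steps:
W = 36864 (W = 192**2 = 36864)
T(I) = 1053/2 + 9*I**2/2 + 9*I*sqrt(-5 + I)/2 (T(I) = 9*((I**2 + sqrt(I - 5)*I) + 117)/2 = 9*((I**2 + sqrt(-5 + I)*I) + 117)/2 = 9*((I**2 + I*sqrt(-5 + I)) + 117)/2 = 9*(117 + I**2 + I*sqrt(-5 + I))/2 = 1053/2 + 9*I**2/2 + 9*I*sqrt(-5 + I)/2)
(W + 204174) + T(567) = (36864 + 204174) + (1053/2 + (9/2)*567**2 + (9/2)*567*sqrt(-5 + 567)) = 241038 + (1053/2 + (9/2)*321489 + (9/2)*567*sqrt(562)) = 241038 + (1053/2 + 2893401/2 + 5103*sqrt(562)/2) = 241038 + (1447227 + 5103*sqrt(562)/2) = 1688265 + 5103*sqrt(562)/2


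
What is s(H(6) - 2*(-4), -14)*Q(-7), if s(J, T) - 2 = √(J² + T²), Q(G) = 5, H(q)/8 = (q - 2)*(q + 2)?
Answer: 10 + 10*√17473 ≈ 1331.9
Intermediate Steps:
H(q) = 8*(-2 + q)*(2 + q) (H(q) = 8*((q - 2)*(q + 2)) = 8*((-2 + q)*(2 + q)) = 8*(-2 + q)*(2 + q))
s(J, T) = 2 + √(J² + T²)
s(H(6) - 2*(-4), -14)*Q(-7) = (2 + √(((-32 + 8*6²) - 2*(-4))² + (-14)²))*5 = (2 + √(((-32 + 8*36) + 8)² + 196))*5 = (2 + √(((-32 + 288) + 8)² + 196))*5 = (2 + √((256 + 8)² + 196))*5 = (2 + √(264² + 196))*5 = (2 + √(69696 + 196))*5 = (2 + √69892)*5 = (2 + 2*√17473)*5 = 10 + 10*√17473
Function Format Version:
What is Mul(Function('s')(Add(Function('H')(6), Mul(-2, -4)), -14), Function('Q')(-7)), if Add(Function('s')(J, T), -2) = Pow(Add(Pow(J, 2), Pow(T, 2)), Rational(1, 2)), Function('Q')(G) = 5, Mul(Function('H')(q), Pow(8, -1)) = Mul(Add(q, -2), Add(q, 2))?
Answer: Add(10, Mul(10, Pow(17473, Rational(1, 2)))) ≈ 1331.9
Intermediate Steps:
Function('H')(q) = Mul(8, Add(-2, q), Add(2, q)) (Function('H')(q) = Mul(8, Mul(Add(q, -2), Add(q, 2))) = Mul(8, Mul(Add(-2, q), Add(2, q))) = Mul(8, Add(-2, q), Add(2, q)))
Function('s')(J, T) = Add(2, Pow(Add(Pow(J, 2), Pow(T, 2)), Rational(1, 2)))
Mul(Function('s')(Add(Function('H')(6), Mul(-2, -4)), -14), Function('Q')(-7)) = Mul(Add(2, Pow(Add(Pow(Add(Add(-32, Mul(8, Pow(6, 2))), Mul(-2, -4)), 2), Pow(-14, 2)), Rational(1, 2))), 5) = Mul(Add(2, Pow(Add(Pow(Add(Add(-32, Mul(8, 36)), 8), 2), 196), Rational(1, 2))), 5) = Mul(Add(2, Pow(Add(Pow(Add(Add(-32, 288), 8), 2), 196), Rational(1, 2))), 5) = Mul(Add(2, Pow(Add(Pow(Add(256, 8), 2), 196), Rational(1, 2))), 5) = Mul(Add(2, Pow(Add(Pow(264, 2), 196), Rational(1, 2))), 5) = Mul(Add(2, Pow(Add(69696, 196), Rational(1, 2))), 5) = Mul(Add(2, Pow(69892, Rational(1, 2))), 5) = Mul(Add(2, Mul(2, Pow(17473, Rational(1, 2)))), 5) = Add(10, Mul(10, Pow(17473, Rational(1, 2))))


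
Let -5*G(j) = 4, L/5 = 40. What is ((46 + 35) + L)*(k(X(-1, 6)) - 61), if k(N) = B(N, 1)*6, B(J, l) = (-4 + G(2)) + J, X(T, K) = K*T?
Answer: -176749/5 ≈ -35350.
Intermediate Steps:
L = 200 (L = 5*40 = 200)
G(j) = -4/5 (G(j) = -1/5*4 = -4/5)
B(J, l) = -24/5 + J (B(J, l) = (-4 - 4/5) + J = -24/5 + J)
k(N) = -144/5 + 6*N (k(N) = (-24/5 + N)*6 = -144/5 + 6*N)
((46 + 35) + L)*(k(X(-1, 6)) - 61) = ((46 + 35) + 200)*((-144/5 + 6*(6*(-1))) - 61) = (81 + 200)*((-144/5 + 6*(-6)) - 61) = 281*((-144/5 - 36) - 61) = 281*(-324/5 - 61) = 281*(-629/5) = -176749/5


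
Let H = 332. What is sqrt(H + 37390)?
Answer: sqrt(37722) ≈ 194.22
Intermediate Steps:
sqrt(H + 37390) = sqrt(332 + 37390) = sqrt(37722)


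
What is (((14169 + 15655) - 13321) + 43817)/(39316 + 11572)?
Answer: 7540/6361 ≈ 1.1853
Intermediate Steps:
(((14169 + 15655) - 13321) + 43817)/(39316 + 11572) = ((29824 - 13321) + 43817)/50888 = (16503 + 43817)*(1/50888) = 60320*(1/50888) = 7540/6361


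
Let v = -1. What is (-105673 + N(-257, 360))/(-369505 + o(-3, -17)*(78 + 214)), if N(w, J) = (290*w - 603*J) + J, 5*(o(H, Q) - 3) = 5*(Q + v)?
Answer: 396923/373885 ≈ 1.0616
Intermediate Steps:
o(H, Q) = 2 + Q (o(H, Q) = 3 + (5*(Q - 1))/5 = 3 + (5*(-1 + Q))/5 = 3 + (-5 + 5*Q)/5 = 3 + (-1 + Q) = 2 + Q)
N(w, J) = -602*J + 290*w (N(w, J) = (-603*J + 290*w) + J = -602*J + 290*w)
(-105673 + N(-257, 360))/(-369505 + o(-3, -17)*(78 + 214)) = (-105673 + (-602*360 + 290*(-257)))/(-369505 + (2 - 17)*(78 + 214)) = (-105673 + (-216720 - 74530))/(-369505 - 15*292) = (-105673 - 291250)/(-369505 - 4380) = -396923/(-373885) = -396923*(-1/373885) = 396923/373885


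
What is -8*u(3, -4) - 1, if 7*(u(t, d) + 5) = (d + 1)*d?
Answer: 177/7 ≈ 25.286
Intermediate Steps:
u(t, d) = -5 + d*(1 + d)/7 (u(t, d) = -5 + ((d + 1)*d)/7 = -5 + ((1 + d)*d)/7 = -5 + (d*(1 + d))/7 = -5 + d*(1 + d)/7)
-8*u(3, -4) - 1 = -8*(-5 + (1/7)*(-4) + (1/7)*(-4)**2) - 1 = -8*(-5 - 4/7 + (1/7)*16) - 1 = -8*(-5 - 4/7 + 16/7) - 1 = -8*(-23/7) - 1 = 184/7 - 1 = 177/7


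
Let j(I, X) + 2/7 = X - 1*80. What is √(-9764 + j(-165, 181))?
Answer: I*√473501/7 ≈ 98.302*I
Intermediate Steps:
j(I, X) = -562/7 + X (j(I, X) = -2/7 + (X - 1*80) = -2/7 + (X - 80) = -2/7 + (-80 + X) = -562/7 + X)
√(-9764 + j(-165, 181)) = √(-9764 + (-562/7 + 181)) = √(-9764 + 705/7) = √(-67643/7) = I*√473501/7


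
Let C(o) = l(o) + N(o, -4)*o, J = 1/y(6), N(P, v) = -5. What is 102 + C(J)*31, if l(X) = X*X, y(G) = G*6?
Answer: 126643/1296 ≈ 97.718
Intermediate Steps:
y(G) = 6*G
J = 1/36 (J = 1/(6*6) = 1/36 ≈ 0.027778)
l(X) = X²
C(o) = o² - 5*o
102 + C(J)*31 = 102 + ((-5 + 1/36)/36)*31 = 102 + ((1/36)*(-179/36))*31 = 102 - 179/1296*31 = 102 - 5549/1296 = 126643/1296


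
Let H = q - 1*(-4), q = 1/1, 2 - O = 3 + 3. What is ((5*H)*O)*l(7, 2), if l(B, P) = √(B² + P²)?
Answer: -100*√53 ≈ -728.01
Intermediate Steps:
O = -4 (O = 2 - (3 + 3) = 2 - 1*6 = 2 - 6 = -4)
q = 1 (q = 1*1 = 1)
H = 5 (H = 1 - 1*(-4) = 1 + 4 = 5)
((5*H)*O)*l(7, 2) = ((5*5)*(-4))*√(7² + 2²) = (25*(-4))*√(49 + 4) = -100*√53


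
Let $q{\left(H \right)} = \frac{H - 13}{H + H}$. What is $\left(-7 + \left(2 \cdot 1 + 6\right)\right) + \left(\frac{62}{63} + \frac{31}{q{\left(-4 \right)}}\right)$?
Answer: $\frac{17749}{1071} \approx 16.572$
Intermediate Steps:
$q{\left(H \right)} = \frac{-13 + H}{2 H}$
$\left(-7 + \left(2 \cdot 1 + 6\right)\right) + \left(\frac{62}{63} + \frac{31}{q{\left(-4 \right)}}\right) = \left(-7 + \left(2 \cdot 1 + 6\right)\right) + \left(\frac{62}{63} + \frac{31}{\frac{1}{2} \frac{1}{-4} \left(-13 - 4\right)}\right) = \left(-7 + \left(2 + 6\right)\right) + \left(62 \cdot \frac{1}{63} + \frac{31}{\frac{1}{2} \left(- \frac{1}{4}\right) \left(-17\right)}\right) = \left(-7 + 8\right) + \left(\frac{62}{63} + \frac{31}{\frac{17}{8}}\right) = 1 + \left(\frac{62}{63} + 31 \cdot \frac{8}{17}\right) = 1 + \left(\frac{62}{63} + \frac{248}{17}\right) = 1 + \frac{16678}{1071} = \frac{17749}{1071}$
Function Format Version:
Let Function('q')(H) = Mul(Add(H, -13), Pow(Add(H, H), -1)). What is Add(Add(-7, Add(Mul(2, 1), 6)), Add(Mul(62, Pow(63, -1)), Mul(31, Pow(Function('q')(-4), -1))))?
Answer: Rational(17749, 1071) ≈ 16.572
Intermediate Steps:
Function('q')(H) = Mul(Rational(1, 2), Pow(H, -1), Add(-13, H)) (Function('q')(H) = Mul(Add(-13, H), Pow(Mul(2, H), -1)) = Mul(Add(-13, H), Mul(Rational(1, 2), Pow(H, -1))) = Mul(Rational(1, 2), Pow(H, -1), Add(-13, H)))
Add(Add(-7, Add(Mul(2, 1), 6)), Add(Mul(62, Pow(63, -1)), Mul(31, Pow(Function('q')(-4), -1)))) = Add(Add(-7, Add(Mul(2, 1), 6)), Add(Mul(62, Pow(63, -1)), Mul(31, Pow(Mul(Rational(1, 2), Pow(-4, -1), Add(-13, -4)), -1)))) = Add(Add(-7, Add(2, 6)), Add(Mul(62, Rational(1, 63)), Mul(31, Pow(Mul(Rational(1, 2), Rational(-1, 4), -17), -1)))) = Add(Add(-7, 8), Add(Rational(62, 63), Mul(31, Pow(Rational(17, 8), -1)))) = Add(1, Add(Rational(62, 63), Mul(31, Rational(8, 17)))) = Add(1, Add(Rational(62, 63), Rational(248, 17))) = Add(1, Rational(16678, 1071)) = Rational(17749, 1071)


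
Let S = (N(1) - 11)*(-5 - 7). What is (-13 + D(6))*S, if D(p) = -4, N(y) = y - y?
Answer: -2244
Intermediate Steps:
N(y) = 0
S = 132 (S = (0 - 11)*(-5 - 7) = -11*(-12) = 132)
(-13 + D(6))*S = (-13 - 4)*132 = -17*132 = -2244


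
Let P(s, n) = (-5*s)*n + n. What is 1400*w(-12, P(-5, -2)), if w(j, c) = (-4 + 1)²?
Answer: 12600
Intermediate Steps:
P(s, n) = n - 5*n*s (P(s, n) = -5*n*s + n = n - 5*n*s)
w(j, c) = 9 (w(j, c) = (-3)² = 9)
1400*w(-12, P(-5, -2)) = 1400*9 = 12600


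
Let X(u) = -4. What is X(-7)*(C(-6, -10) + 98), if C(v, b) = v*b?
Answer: -632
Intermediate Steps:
C(v, b) = b*v
X(-7)*(C(-6, -10) + 98) = -4*(-10*(-6) + 98) = -4*(60 + 98) = -4*158 = -632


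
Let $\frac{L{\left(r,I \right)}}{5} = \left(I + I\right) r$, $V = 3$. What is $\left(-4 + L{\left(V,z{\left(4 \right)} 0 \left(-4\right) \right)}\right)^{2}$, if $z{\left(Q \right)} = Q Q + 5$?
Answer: $16$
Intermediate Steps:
$z{\left(Q \right)} = 5 + Q^{2}$ ($z{\left(Q \right)} = Q^{2} + 5 = 5 + Q^{2}$)
$L{\left(r,I \right)} = 10 I r$ ($L{\left(r,I \right)} = 5 \left(I + I\right) r = 5 \cdot 2 I r = 10 I r$)
$\left(-4 + L{\left(V,z{\left(4 \right)} 0 \left(-4\right) \right)}\right)^{2} = \left(-4 + 10 \left(5 + 4^{2}\right) 0 \left(-4\right) 3\right)^{2} = \left(-4 + 10 \left(5 + 16\right) 0 \left(-4\right) 3\right)^{2} = \left(-4 + 10 \cdot 21 \cdot 0 \left(-4\right) 3\right)^{2} = \left(-4 + 10 \cdot 0 \left(-4\right) 3\right)^{2} = \left(-4 + 10 \cdot 0 \cdot 3\right)^{2} = \left(-4 + 0\right)^{2} = \left(-4\right)^{2} = 16$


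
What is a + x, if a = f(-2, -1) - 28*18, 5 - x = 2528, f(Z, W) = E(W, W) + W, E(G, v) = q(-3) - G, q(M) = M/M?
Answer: -3026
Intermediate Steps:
q(M) = 1
E(G, v) = 1 - G
f(Z, W) = 1 (f(Z, W) = (1 - W) + W = 1)
x = -2523 (x = 5 - 1*2528 = 5 - 2528 = -2523)
a = -503 (a = 1 - 28*18 = 1 - 504 = -503)
a + x = -503 - 2523 = -3026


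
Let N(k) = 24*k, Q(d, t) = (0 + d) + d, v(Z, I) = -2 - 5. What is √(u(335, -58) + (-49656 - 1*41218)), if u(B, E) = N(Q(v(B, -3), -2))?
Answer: I*√91210 ≈ 302.01*I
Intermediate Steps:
v(Z, I) = -7
Q(d, t) = 2*d (Q(d, t) = d + d = 2*d)
u(B, E) = -336 (u(B, E) = 24*(2*(-7)) = 24*(-14) = -336)
√(u(335, -58) + (-49656 - 1*41218)) = √(-336 + (-49656 - 1*41218)) = √(-336 + (-49656 - 41218)) = √(-336 - 90874) = √(-91210) = I*√91210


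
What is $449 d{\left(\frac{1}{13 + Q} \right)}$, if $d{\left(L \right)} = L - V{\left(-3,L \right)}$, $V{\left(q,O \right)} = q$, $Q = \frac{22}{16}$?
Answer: $\frac{158497}{115} \approx 1378.2$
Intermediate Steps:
$Q = \frac{11}{8}$ ($Q = 22 \cdot \frac{1}{16} = \frac{11}{8} \approx 1.375$)
$d{\left(L \right)} = 3 + L$ ($d{\left(L \right)} = L - -3 = L + 3 = 3 + L$)
$449 d{\left(\frac{1}{13 + Q} \right)} = 449 \left(3 + \frac{1}{13 + \frac{11}{8}}\right) = 449 \left(3 + \frac{1}{\frac{115}{8}}\right) = 449 \left(3 + \frac{8}{115}\right) = 449 \cdot \frac{353}{115} = \frac{158497}{115}$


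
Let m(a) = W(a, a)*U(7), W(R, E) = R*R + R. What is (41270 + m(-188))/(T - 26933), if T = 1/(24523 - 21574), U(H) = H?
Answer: -423715269/39712708 ≈ -10.670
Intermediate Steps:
W(R, E) = R + R² (W(R, E) = R² + R = R + R²)
T = 1/2949 ≈ 0.00033910
m(a) = 7*a*(1 + a) (m(a) = (a*(1 + a))*7 = 7*a*(1 + a))
(41270 + m(-188))/(T - 26933) = (41270 + 7*(-188)*(1 - 188))/(1/2949 - 26933) = (41270 + 7*(-188)*(-187))/(-79425416/2949) = (41270 + 246092)*(-2949/79425416) = 287362*(-2949/79425416) = -423715269/39712708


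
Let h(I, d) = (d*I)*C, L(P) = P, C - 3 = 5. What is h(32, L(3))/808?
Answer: 96/101 ≈ 0.95049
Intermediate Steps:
C = 8 (C = 3 + 5 = 8)
h(I, d) = 8*I*d (h(I, d) = (d*I)*8 = (I*d)*8 = 8*I*d)
h(32, L(3))/808 = (8*32*3)/808 = 768*(1/808) = 96/101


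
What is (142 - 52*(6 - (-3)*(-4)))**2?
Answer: 206116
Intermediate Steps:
(142 - 52*(6 - (-3)*(-4)))**2 = (142 - 52*(6 - 3*4))**2 = (142 - 52*(6 - 12))**2 = (142 - 52*(-6))**2 = (142 + 312)**2 = 454**2 = 206116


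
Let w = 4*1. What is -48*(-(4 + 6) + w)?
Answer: 288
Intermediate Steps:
w = 4
-48*(-(4 + 6) + w) = -48*(-(4 + 6) + 4) = -48*(-1*10 + 4) = -48*(-10 + 4) = -48*(-6) = 288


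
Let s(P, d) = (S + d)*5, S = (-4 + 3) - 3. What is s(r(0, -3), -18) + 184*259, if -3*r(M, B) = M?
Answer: 47546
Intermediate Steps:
r(M, B) = -M/3
S = -4 (S = -1 - 3 = -4)
s(P, d) = -20 + 5*d (s(P, d) = (-4 + d)*5 = -20 + 5*d)
s(r(0, -3), -18) + 184*259 = (-20 + 5*(-18)) + 184*259 = (-20 - 90) + 47656 = -110 + 47656 = 47546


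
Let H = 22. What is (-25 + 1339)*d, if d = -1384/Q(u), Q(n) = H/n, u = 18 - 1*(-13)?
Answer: -28187928/11 ≈ -2.5625e+6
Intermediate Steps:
u = 31 (u = 18 + 13 = 31)
Q(n) = 22/n
d = -21452/11 (d = -1384/(22/31) = -1384/(22*(1/31)) = -1384/22/31 = -1384*31/22 = -21452/11 ≈ -1950.2)
(-25 + 1339)*d = (-25 + 1339)*(-21452/11) = 1314*(-21452/11) = -28187928/11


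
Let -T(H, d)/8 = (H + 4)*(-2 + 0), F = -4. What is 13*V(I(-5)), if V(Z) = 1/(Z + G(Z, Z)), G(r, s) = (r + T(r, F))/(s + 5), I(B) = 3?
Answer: 104/139 ≈ 0.74820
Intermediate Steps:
T(H, d) = 64 + 16*H (T(H, d) = -8*(H + 4)*(-2 + 0) = -8*(4 + H)*(-2) = -8*(-8 - 2*H) = 64 + 16*H)
G(r, s) = (64 + 17*r)/(5 + s) (G(r, s) = (r + (64 + 16*r))/(s + 5) = (64 + 17*r)/(5 + s))
V(Z) = 1/(Z + (64 + 17*Z)/(5 + Z))
13*V(I(-5)) = 13*((5 + 3)/(64 + 3² + 22*3)) = 13*(8/(64 + 9 + 66)) = 13*(8/139) = 104/139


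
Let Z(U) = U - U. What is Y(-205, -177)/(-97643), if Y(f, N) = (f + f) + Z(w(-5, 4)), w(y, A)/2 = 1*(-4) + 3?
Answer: 410/97643 ≈ 0.0041990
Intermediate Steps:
w(y, A) = -2 (w(y, A) = 2*(1*(-4) + 3) = 2*(-4 + 3) = 2*(-1) = -2)
Z(U) = 0
Y(f, N) = 2*f (Y(f, N) = (f + f) + 0 = 2*f + 0 = 2*f)
Y(-205, -177)/(-97643) = (2*(-205))/(-97643) = -410*(-1/97643) = 410/97643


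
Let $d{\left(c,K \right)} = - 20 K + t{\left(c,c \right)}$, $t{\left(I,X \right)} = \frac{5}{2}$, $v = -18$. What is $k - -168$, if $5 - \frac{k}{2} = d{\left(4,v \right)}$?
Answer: $-547$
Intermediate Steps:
$t{\left(I,X \right)} = \frac{5}{2}$ ($t{\left(I,X \right)} = 5 \cdot \frac{1}{2} = \frac{5}{2}$)
$d{\left(c,K \right)} = \frac{5}{2} - 20 K$ ($d{\left(c,K \right)} = - 20 K + \frac{5}{2} = \frac{5}{2} - 20 K$)
$k = -715$ ($k = 10 - 2 \left(\frac{5}{2} - -360\right) = 10 - 2 \left(\frac{5}{2} + 360\right) = 10 - 725 = -715$)
$k - -168 = -715 - -168 = -715 + 168 = -547$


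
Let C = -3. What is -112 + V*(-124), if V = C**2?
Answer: -1228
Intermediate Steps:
V = 9 (V = (-3)**2 = 9)
-112 + V*(-124) = -112 + 9*(-124) = -112 - 1116 = -1228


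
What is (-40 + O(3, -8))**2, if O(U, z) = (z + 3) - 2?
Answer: 2209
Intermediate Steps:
O(U, z) = 1 + z (O(U, z) = (3 + z) - 2 = 1 + z)
(-40 + O(3, -8))**2 = (-40 + (1 - 8))**2 = (-40 - 7)**2 = (-47)**2 = 2209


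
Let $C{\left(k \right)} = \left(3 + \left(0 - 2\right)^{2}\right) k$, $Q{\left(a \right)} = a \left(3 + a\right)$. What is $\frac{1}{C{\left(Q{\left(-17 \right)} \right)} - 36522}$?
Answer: $- \frac{1}{34856} \approx -2.8689 \cdot 10^{-5}$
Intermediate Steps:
$C{\left(k \right)} = 7 k$ ($C{\left(k \right)} = \left(3 + \left(-2\right)^{2}\right) k = \left(3 + 4\right) k = 7 k$)
$\frac{1}{C{\left(Q{\left(-17 \right)} \right)} - 36522} = \frac{1}{7 \left(- 17 \left(3 - 17\right)\right) - 36522} = \frac{1}{7 \left(\left(-17\right) \left(-14\right)\right) - 36522} = \frac{1}{7 \cdot 238 - 36522} = \frac{1}{1666 - 36522} = \frac{1}{-34856} = - \frac{1}{34856}$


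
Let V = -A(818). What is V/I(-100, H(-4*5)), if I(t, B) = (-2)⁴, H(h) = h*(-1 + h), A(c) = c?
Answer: -409/8 ≈ -51.125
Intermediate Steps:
I(t, B) = 16
V = -818 (V = -1*818 = -818)
V/I(-100, H(-4*5)) = -818/16 = -818*1/16 = -409/8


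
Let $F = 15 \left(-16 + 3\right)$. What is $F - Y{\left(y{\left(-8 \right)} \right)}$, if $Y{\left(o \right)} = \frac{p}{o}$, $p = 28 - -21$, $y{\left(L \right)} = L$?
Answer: $- \frac{1511}{8} \approx -188.88$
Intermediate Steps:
$p = 49$ ($p = 28 + 21 = 49$)
$F = -195$ ($F = 15 \left(-13\right) = -195$)
$Y{\left(o \right)} = \frac{49}{o}$
$F - Y{\left(y{\left(-8 \right)} \right)} = -195 - \frac{49}{-8} = -195 - 49 \left(- \frac{1}{8}\right) = -195 - - \frac{49}{8} = -195 + \frac{49}{8} = - \frac{1511}{8}$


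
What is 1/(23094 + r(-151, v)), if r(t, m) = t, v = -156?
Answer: 1/22943 ≈ 4.3586e-5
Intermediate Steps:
1/(23094 + r(-151, v)) = 1/(23094 - 151) = 1/22943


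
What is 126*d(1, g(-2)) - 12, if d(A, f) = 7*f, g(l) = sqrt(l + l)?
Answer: -12 + 1764*I ≈ -12.0 + 1764.0*I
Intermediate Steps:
g(l) = sqrt(2)*sqrt(l) (g(l) = sqrt(2*l) = sqrt(2)*sqrt(l))
126*d(1, g(-2)) - 12 = 126*(7*(sqrt(2)*sqrt(-2))) - 12 = 126*(7*(sqrt(2)*(I*sqrt(2)))) - 12 = 126*(7*(2*I)) - 12 = 126*(14*I) - 12 = 1764*I - 12 = -12 + 1764*I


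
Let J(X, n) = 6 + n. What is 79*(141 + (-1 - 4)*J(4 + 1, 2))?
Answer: 7979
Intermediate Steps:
79*(141 + (-1 - 4)*J(4 + 1, 2)) = 79*(141 + (-1 - 4)*(6 + 2)) = 79*(141 - 5*8) = 79*(141 - 40) = 79*101 = 7979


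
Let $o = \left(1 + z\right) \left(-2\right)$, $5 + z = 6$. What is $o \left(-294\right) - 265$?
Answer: $911$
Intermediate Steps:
$z = 1$ ($z = -5 + 6 = 1$)
$o = -4$ ($o = \left(1 + 1\right) \left(-2\right) = 2 \left(-2\right) = -4$)
$o \left(-294\right) - 265 = \left(-4\right) \left(-294\right) - 265 = 1176 - 265 = 911$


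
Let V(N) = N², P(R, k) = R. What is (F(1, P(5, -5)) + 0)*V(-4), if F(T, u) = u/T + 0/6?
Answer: 80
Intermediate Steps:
F(T, u) = u/T (F(T, u) = u/T + 0*(⅙) = u/T + 0 = u/T)
(F(1, P(5, -5)) + 0)*V(-4) = (5/1 + 0)*(-4)² = (5*1 + 0)*16 = (5 + 0)*16 = 5*16 = 80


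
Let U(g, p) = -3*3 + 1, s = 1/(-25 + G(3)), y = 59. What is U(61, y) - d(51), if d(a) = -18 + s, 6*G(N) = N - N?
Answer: 251/25 ≈ 10.040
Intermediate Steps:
G(N) = 0 (G(N) = (N - N)/6 = (1/6)*0 = 0)
s = -1/25 (s = 1/(-25 + 0) = 1/(-25) = -1/25 ≈ -0.040000)
d(a) = -451/25 (d(a) = -18 - 1/25 = -451/25)
U(g, p) = -8 (U(g, p) = -9 + 1 = -8)
U(61, y) - d(51) = -8 - 1*(-451/25) = -8 + 451/25 = 251/25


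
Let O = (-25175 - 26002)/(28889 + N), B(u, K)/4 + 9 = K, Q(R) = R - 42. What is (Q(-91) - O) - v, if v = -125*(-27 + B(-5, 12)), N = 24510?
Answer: -107174015/53399 ≈ -2007.0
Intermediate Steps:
Q(R) = -42 + R
B(u, K) = -36 + 4*K
O = -51177/53399 (O = (-25175 - 26002)/(28889 + 24510) = -51177/53399 ≈ -0.95839)
v = 1875 (v = -125*(-27 + (-36 + 4*12)) = -125*(-27 + (-36 + 48)) = -125*(-27 + 12) = -125*(-15) = 1875)
(Q(-91) - O) - v = ((-42 - 91) - 1*(-51177/53399)) - 1*1875 = (-133 + 51177/53399) - 1875 = -7050890/53399 - 1875 = -107174015/53399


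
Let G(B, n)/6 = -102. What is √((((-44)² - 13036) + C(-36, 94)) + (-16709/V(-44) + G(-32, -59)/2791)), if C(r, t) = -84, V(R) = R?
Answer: 7*I*√6870479105/5582 ≈ 103.94*I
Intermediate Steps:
G(B, n) = -612 (G(B, n) = 6*(-102) = -612)
√((((-44)² - 13036) + C(-36, 94)) + (-16709/V(-44) + G(-32, -59)/2791)) = √((((-44)² - 13036) - 84) + (-16709/(-44) - 612/2791)) = √(((1936 - 13036) - 84) + (-16709*(-1/44) - 612*1/2791)) = √((-11100 - 84) + (1519/4 - 612/2791)) = √(-11184 + 4237081/11164) = √(-120621095/11164) = 7*I*√6870479105/5582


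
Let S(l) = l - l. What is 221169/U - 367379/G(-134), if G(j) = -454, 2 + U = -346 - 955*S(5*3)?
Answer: 4572861/26332 ≈ 173.66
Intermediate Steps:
S(l) = 0
U = -348 (U = -2 + (-346 - 955*0) = -2 + (-346 + 0) = -2 - 346 = -348)
221169/U - 367379/G(-134) = 221169/(-348) - 367379/(-454) = 221169*(-1/348) - 367379*(-1/454) = -73723/116 + 367379/454 = 4572861/26332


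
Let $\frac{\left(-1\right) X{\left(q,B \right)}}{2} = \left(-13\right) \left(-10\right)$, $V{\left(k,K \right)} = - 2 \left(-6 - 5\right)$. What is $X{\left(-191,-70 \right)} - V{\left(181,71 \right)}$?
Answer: $-282$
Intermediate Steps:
$V{\left(k,K \right)} = 22$ ($V{\left(k,K \right)} = \left(-2\right) \left(-11\right) = 22$)
$X{\left(q,B \right)} = -260$ ($X{\left(q,B \right)} = - 2 \left(\left(-13\right) \left(-10\right)\right) = \left(-2\right) 130 = -260$)
$X{\left(-191,-70 \right)} - V{\left(181,71 \right)} = -260 - 22 = -282$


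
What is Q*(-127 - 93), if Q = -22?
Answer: 4840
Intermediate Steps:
Q*(-127 - 93) = -22*(-127 - 93) = -22*(-220) = 4840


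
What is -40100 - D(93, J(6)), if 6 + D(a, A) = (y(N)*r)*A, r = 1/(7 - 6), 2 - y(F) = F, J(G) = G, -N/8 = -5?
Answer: -39866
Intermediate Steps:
N = 40 (N = -8*(-5) = 40)
y(F) = 2 - F
r = 1 (r = 1/1 = 1)
D(a, A) = -6 - 38*A (D(a, A) = -6 + ((2 - 1*40)*1)*A = -6 + ((2 - 40)*1)*A = -6 + (-38*1)*A = -6 - 38*A)
-40100 - D(93, J(6)) = -40100 - (-6 - 38*6) = -40100 - (-6 - 228) = -40100 - 1*(-234) = -40100 + 234 = -39866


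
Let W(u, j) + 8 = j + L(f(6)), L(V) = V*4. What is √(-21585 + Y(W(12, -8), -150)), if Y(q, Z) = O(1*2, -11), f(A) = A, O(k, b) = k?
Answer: I*√21583 ≈ 146.91*I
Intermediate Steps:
L(V) = 4*V
W(u, j) = 16 + j (W(u, j) = -8 + (j + 4*6) = -8 + (j + 24) = -8 + (24 + j) = 16 + j)
Y(q, Z) = 2 (Y(q, Z) = 1*2 = 2)
√(-21585 + Y(W(12, -8), -150)) = √(-21585 + 2) = √(-21583) = I*√21583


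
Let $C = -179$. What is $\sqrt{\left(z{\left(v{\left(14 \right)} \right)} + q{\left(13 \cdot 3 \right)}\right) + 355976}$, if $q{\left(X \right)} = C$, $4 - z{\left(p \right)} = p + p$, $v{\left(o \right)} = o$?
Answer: $\sqrt{355773} \approx 596.47$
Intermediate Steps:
$z{\left(p \right)} = 4 - 2 p$ ($z{\left(p \right)} = 4 - \left(p + p\right) = 4 - 2 p$)
$q{\left(X \right)} = -179$
$\sqrt{\left(z{\left(v{\left(14 \right)} \right)} + q{\left(13 \cdot 3 \right)}\right) + 355976} = \sqrt{\left(\left(4 - 28\right) - 179\right) + 355976} = \sqrt{\left(-24 - 179\right) + 355976} = \sqrt{-203 + 355976} = \sqrt{355773}$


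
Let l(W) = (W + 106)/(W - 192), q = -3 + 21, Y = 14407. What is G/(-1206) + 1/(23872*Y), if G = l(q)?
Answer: 10661693485/18042591927744 ≈ 0.00059092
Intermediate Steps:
q = 18
l(W) = (106 + W)/(-192 + W)
G = -62/87 (G = (106 + 18)/(-192 + 18) = 124/(-174) = -1/174*124 = -62/87 ≈ -0.71264)
G/(-1206) + 1/(23872*Y) = -62/87/(-1206) + 1/(23872*14407) = -62/87*(-1/1206) + (1/23872)*(1/14407) = 31/52461 + 1/343923904 = 10661693485/18042591927744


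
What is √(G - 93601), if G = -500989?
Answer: I*√594590 ≈ 771.1*I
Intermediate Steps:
√(G - 93601) = √(-500989 - 93601) = √(-594590) = I*√594590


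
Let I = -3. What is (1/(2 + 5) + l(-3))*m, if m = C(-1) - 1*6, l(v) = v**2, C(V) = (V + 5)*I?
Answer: -1152/7 ≈ -164.57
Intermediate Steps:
C(V) = -15 - 3*V (C(V) = (V + 5)*(-3) = (5 + V)*(-3) = -15 - 3*V)
m = -18 (m = (-15 - 3*(-1)) - 1*6 = (-15 + 3) - 6 = -12 - 6 = -18)
(1/(2 + 5) + l(-3))*m = (1/(2 + 5) + (-3)**2)*(-18) = (1/7 + 9)*(-18) = (64/7)*(-18) = -1152/7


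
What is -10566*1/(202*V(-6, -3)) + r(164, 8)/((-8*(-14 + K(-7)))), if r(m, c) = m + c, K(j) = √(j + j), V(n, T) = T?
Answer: 57173/3030 + 43*I*√14/420 ≈ 18.869 + 0.38307*I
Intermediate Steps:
K(j) = √2*√j (K(j) = √(2*j) = √2*√j)
r(m, c) = c + m
-10566*1/(202*V(-6, -3)) + r(164, 8)/((-8*(-14 + K(-7)))) = -10566/((-3*202)) + (8 + 164)/((-8*(-14 + √2*√(-7)))) = -10566/(-606) + 172/((-8*(-14 + √2*(I*√7)))) = -10566*(-1/606) + 172/((-8*(-14 + I*√14))) = 1761/101 + 172/(112 - 8*I*√14)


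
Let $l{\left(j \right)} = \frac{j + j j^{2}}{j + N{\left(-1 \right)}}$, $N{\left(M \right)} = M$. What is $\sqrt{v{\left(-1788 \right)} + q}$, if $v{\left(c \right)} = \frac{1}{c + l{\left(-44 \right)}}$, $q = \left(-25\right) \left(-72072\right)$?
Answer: $\frac{3 \sqrt{284456974290}}{1192} \approx 1342.3$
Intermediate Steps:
$q = 1801800$
$l{\left(j \right)} = \frac{j + j^{3}}{-1 + j}$ ($l{\left(j \right)} = \frac{j + j j^{2}}{j - 1} = \frac{j + j^{3}}{-1 + j}$)
$v{\left(c \right)} = \frac{1}{\frac{85228}{45} + c}$ ($v{\left(c \right)} = \frac{1}{c + \frac{-44 + \left(-44\right)^{3}}{-1 - 44}} = \frac{1}{c + \frac{-44 - 85184}{-45}} = \frac{1}{c - - \frac{85228}{45}} = \frac{1}{c + \frac{85228}{45}} = \frac{1}{\frac{85228}{45} + c}$)
$\sqrt{v{\left(-1788 \right)} + q} = \sqrt{\frac{45}{85228 + 45 \left(-1788\right)} + 1801800} = \sqrt{\frac{45}{85228 - 80460} + 1801800} = \sqrt{\frac{45}{4768} + 1801800} = \sqrt{\frac{8590982445}{4768}} = \frac{3 \sqrt{284456974290}}{1192}$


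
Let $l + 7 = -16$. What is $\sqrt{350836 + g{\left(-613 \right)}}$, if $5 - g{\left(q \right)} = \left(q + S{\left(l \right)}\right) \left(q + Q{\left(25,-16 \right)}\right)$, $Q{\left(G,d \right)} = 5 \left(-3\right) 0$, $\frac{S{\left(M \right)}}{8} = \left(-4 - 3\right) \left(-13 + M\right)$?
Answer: $16 \sqrt{4730} \approx 1100.4$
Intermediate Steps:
$l = -23$ ($l = -7 - 16 = -23$)
$S{\left(M \right)} = 728 - 56 M$ ($S{\left(M \right)} = 8 \left(-4 - 3\right) \left(-13 + M\right) = 8 \left(- 7 \left(-13 + M\right)\right) = 8 \left(91 - 7 M\right) = 728 - 56 M$)
$Q{\left(G,d \right)} = 0$ ($Q{\left(G,d \right)} = \left(-15\right) 0 = 0$)
$g{\left(q \right)} = 5 - q \left(2016 + q\right)$ ($g{\left(q \right)} = 5 - \left(q + \left(728 - -1288\right)\right) \left(q + 0\right) = 5 - \left(q + \left(728 + 1288\right)\right) q = 5 - \left(q + 2016\right) q = 5 - \left(2016 + q\right) q = 5 - q \left(2016 + q\right)$)
$\sqrt{350836 + g{\left(-613 \right)}} = \sqrt{350836 - -860044} = \sqrt{350836 + \left(5 - 375769 + 1235808\right)} = \sqrt{350836 + 860044} = \sqrt{1210880} = 16 \sqrt{4730}$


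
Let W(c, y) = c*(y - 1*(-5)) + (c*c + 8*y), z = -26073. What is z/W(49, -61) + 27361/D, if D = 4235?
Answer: 44385382/1173095 ≈ 37.836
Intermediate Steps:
W(c, y) = c² + 8*y + c*(5 + y) (W(c, y) = c*(y + 5) + (c² + 8*y) = c*(5 + y) + (c² + 8*y) = c² + 8*y + c*(5 + y))
z/W(49, -61) + 27361/D = -26073/(49² + 5*49 + 8*(-61) + 49*(-61)) + 27361/4235 = -26073/(2401 + 245 - 488 - 2989) + 27361*(1/4235) = -26073/(-831) + 27361/4235 = -26073*(-1/831) + 27361/4235 = 8691/277 + 27361/4235 = 44385382/1173095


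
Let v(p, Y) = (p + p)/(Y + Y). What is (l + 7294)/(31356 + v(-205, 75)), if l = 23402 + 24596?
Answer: 829380/470299 ≈ 1.7635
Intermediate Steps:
v(p, Y) = p/Y (v(p, Y) = (2*p)/((2*Y)) = (2*p)*(1/(2*Y)) = p/Y)
l = 47998
(l + 7294)/(31356 + v(-205, 75)) = (47998 + 7294)/(31356 - 205/75) = 55292/(31356 - 205*1/75) = 55292/(31356 - 41/15) = 55292/(470299/15) = 55292*(15/470299) = 829380/470299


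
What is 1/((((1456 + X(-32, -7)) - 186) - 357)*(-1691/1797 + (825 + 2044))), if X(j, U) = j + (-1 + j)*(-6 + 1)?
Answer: 1797/5390981492 ≈ 3.3333e-7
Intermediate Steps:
X(j, U) = 5 - 4*j (X(j, U) = j + (-1 + j)*(-5) = j + (5 - 5*j) = 5 - 4*j)
1/((((1456 + X(-32, -7)) - 186) - 357)*(-1691/1797 + (825 + 2044))) = 1/((((1456 + (5 - 4*(-32))) - 186) - 357)*(-1691/1797 + (825 + 2044))) = 1/((((1456 + (5 + 128)) - 186) - 357)*(-1691*1/1797 + 2869)) = 1/((((1456 + 133) - 186) - 357)*(-1691/1797 + 2869)) = 1/(((1589 - 186) - 357)*(5153902/1797)) = 1/((1403 - 357)*(5153902/1797)) = 1/(1046*(5153902/1797)) = 1/(5390981492/1797) = 1797/5390981492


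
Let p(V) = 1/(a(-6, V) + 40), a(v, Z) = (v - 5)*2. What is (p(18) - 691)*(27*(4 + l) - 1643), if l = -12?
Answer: 23120383/18 ≈ 1.2845e+6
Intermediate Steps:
a(v, Z) = -10 + 2*v (a(v, Z) = (-5 + v)*2 = -10 + 2*v)
p(V) = 1/18 (p(V) = 1/((-10 + 2*(-6)) + 40) = 1/((-10 - 12) + 40) = 1/(-22 + 40) = 1/18)
(p(18) - 691)*(27*(4 + l) - 1643) = (1/18 - 691)*(27*(4 - 12) - 1643) = -12437*(27*(-8) - 1643)/18 = -12437*(-216 - 1643)/18 = -12437/18*(-1859) = 23120383/18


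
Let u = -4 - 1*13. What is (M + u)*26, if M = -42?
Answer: -1534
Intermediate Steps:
u = -17 (u = -4 - 13 = -17)
(M + u)*26 = (-42 - 17)*26 = -59*26 = -1534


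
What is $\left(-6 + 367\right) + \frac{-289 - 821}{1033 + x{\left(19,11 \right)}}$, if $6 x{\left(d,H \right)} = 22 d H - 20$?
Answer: $\frac{323623}{898} \approx 360.38$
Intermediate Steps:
$x{\left(d,H \right)} = - \frac{10}{3} + \frac{11 H d}{3}$ ($x{\left(d,H \right)} = \frac{22 d H - 20}{6} = \frac{22 H d - 20}{6} = \frac{-20 + 22 H d}{6} = - \frac{10}{3} + \frac{11 H d}{3}$)
$\left(-6 + 367\right) + \frac{-289 - 821}{1033 + x{\left(19,11 \right)}} = \left(-6 + 367\right) + \frac{-289 - 821}{1033 - \left(\frac{10}{3} - \frac{2299}{3}\right)} = 361 - \frac{1110}{1033 + \left(- \frac{10}{3} + \frac{2299}{3}\right)} = 361 - \frac{1110}{1033 + 763} = 361 - \frac{1110}{1796} = 361 - \frac{555}{898} = \frac{323623}{898}$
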